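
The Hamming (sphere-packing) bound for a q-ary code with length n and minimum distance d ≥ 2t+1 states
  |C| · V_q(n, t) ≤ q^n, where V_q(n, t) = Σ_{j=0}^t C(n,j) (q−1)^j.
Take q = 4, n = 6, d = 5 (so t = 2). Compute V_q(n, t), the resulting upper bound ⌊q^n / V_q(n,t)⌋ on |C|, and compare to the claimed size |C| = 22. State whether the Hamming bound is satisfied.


V_q(n, t) = 154, q^n = 4096, Hamming bound = 26, |C| = 22 ≤ bound (satisfied).

Step 1: Compute V_q(n, t) = Σ_{j=0}^2 C(n, j) (q−1)^j.
  j = 0: C(6,0)·(3)^0 = 1·1 = 1.
  j = 1: C(6,1)·(3)^1 = 6·3 = 18.
  j = 2: C(6,2)·(3)^2 = 15·9 = 135.
  V_q(n, t) = 1 + 18 + 135 = 154.
Step 2: q^n = 4^6 = 4096.
Step 3: Hamming bound ⌊q^n / V_q(n,t)⌋ = ⌊4096/154⌋ = 26.
Step 4: Compare |C| = 22 to 26: satisfied.
The claimed |C| lies below the Hamming bound.


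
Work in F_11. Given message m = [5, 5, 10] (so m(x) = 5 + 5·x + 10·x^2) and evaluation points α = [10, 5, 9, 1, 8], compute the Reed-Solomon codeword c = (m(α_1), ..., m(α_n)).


c = [10, 5, 2, 9, 3]

Message polynomial: m(x) = 5 + 5·x + 10·x^2 (mod 11).
For each evaluation point α_i, compute m(α_i) mod 11:
  α_1 = 10: Horner steps 10 → 6 → 10, so m(10) = 10.
  α_2 = 5: Horner steps 10 → 0 → 5, so m(5) = 5.
  α_3 = 9: Horner steps 10 → 7 → 2, so m(9) = 2.
  α_4 = 1: Horner steps 10 → 4 → 9, so m(1) = 9.
  α_5 = 8: Horner steps 10 → 8 → 3, so m(8) = 3.
Codeword c = [10, 5, 2, 9, 3] ∈ F_11^5.


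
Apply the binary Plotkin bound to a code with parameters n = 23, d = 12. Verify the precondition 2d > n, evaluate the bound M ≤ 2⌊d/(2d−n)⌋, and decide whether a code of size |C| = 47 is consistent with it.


Plotkin bound M ≤ 24; given |C| = 47 > bound (violated).

Check applicability: 2d = 24, n = 23.
2d − n = 1 > 0, so Plotkin applies.
Compute d/(2d−n) = 12/1 ≈ 12.0000.
⌊d/(2d−n)⌋ = 12.
Plotkin bound: M ≤ 2·12 = 24.
Given |C| = 47, check: VIOLATED.
This |C| is above the Plotkin bound, so no binary code with n = 23, d = 12 and 47 codewords exists.


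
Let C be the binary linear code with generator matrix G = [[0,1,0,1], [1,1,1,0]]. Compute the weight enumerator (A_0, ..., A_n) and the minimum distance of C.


Weight distribution: A_0 = 1, A_2 = 1, A_3 = 2. Minimum distance d = 2.

Enumerate all 2^2 = 4 messages m ∈ F_2^2.
For each, compute codeword c = mG in F_2^4, then tally its weight.
  m = 00 → c = 0000, weight = 0.
  m = 10 → c = 0101, weight = 2.
  m = 01 → c = 1110, weight = 3.
  m = 11 → c = 1011, weight = 3.
Tally weights:
  weight 0: 1 codewords.
  weight 2: 1 codewords.
  weight 3: 2 codewords.
Minimum distance d = smallest w > 0 with A_w > 0 = 2.
Sanity: Σ A_w = 4 = 2^2 = 4 ✓.


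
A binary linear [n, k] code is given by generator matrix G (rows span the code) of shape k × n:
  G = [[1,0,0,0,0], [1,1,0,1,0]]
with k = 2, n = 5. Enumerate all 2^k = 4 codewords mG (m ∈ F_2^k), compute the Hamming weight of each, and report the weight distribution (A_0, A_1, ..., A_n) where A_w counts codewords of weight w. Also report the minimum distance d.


Weight distribution: A_0 = 1, A_1 = 1, A_2 = 1, A_3 = 1. Minimum distance d = 1.

Enumerate all 2^2 = 4 messages m ∈ F_2^2.
For each, compute codeword c = mG in F_2^5, then tally its weight.
  m = 00 → c = 00000, weight = 0.
  m = 10 → c = 10000, weight = 1.
  m = 01 → c = 11010, weight = 3.
  m = 11 → c = 01010, weight = 2.
Tally weights:
  weight 0: 1 codewords.
  weight 1: 1 codewords.
  weight 2: 1 codewords.
  weight 3: 1 codewords.
Minimum distance d = smallest w > 0 with A_w > 0 = 1.
Sanity: Σ A_w = 4 = 2^2 = 4 ✓.


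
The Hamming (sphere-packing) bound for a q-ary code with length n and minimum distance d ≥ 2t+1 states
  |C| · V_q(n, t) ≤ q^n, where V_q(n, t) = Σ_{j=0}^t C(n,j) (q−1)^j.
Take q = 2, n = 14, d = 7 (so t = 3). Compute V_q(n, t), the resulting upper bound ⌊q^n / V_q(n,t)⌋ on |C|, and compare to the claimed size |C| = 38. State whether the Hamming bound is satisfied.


V_q(n, t) = 470, q^n = 16384, Hamming bound = 34, |C| = 38 > bound (violated).

Step 1: Compute V_q(n, t) = Σ_{j=0}^3 C(n, j) (q−1)^j.
  j = 0: C(14,0)·(1)^0 = 1·1 = 1.
  j = 1: C(14,1)·(1)^1 = 14·1 = 14.
  j = 2: C(14,2)·(1)^2 = 91·1 = 91.
  j = 3: C(14,3)·(1)^3 = 364·1 = 364.
  V_q(n, t) = 1 + 14 + 91 + 364 = 470.
Step 2: q^n = 2^14 = 16384.
Step 3: Hamming bound ⌊q^n / V_q(n,t)⌋ = ⌊16384/470⌋ = 34.
Step 4: Compare |C| = 38 to 34: violated.
The claimed |C| lies above the Hamming bound, so no 2-ary code of length 14 with d ≥ 7 can have 38 codewords.


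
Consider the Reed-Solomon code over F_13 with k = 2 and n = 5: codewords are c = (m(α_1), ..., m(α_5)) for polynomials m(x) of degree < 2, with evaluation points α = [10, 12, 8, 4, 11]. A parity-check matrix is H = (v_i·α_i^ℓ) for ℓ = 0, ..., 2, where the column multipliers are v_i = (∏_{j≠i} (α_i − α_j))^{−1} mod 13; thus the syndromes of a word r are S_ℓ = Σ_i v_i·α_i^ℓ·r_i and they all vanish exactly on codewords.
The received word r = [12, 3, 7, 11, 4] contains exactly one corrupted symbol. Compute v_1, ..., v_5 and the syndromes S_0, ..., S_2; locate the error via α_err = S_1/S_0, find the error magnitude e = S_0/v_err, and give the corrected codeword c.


S = (3, 4, 1), error at position 1, error magnitude e = 7, c = [5, 3, 7, 11, 4].

Step 1: column multipliers v_i = (∏_{j≠i}(α_i − α_j))^{−1} mod 13.
  i = 1 (α = 10): (10−12)(10−8)(10−4)(10−11) = (−2)·2·6·(−1) = 24 ≡ 11, so v_1 = 11^{−1} = 6 (mod 13).
  i = 2 (α = 12): (12−10)(12−8)(12−4)(12−11) = 2·4·8·1 = 64 ≡ 12, so v_2 = 12^{−1} = 12 (mod 13).
  i = 3 (α = 8): (8−10)(8−12)(8−4)(8−11) = (−2)·(−4)·4·(−3) = −96 ≡ 8, so v_3 = 8^{−1} = 5 (mod 13).
  i = 4 (α = 4): (4−10)(4−12)(4−8)(4−11) = (−6)·(−8)·(−4)·(−7) = 1344 ≡ 5, so v_4 = 5^{−1} = 8 (mod 13).
  i = 5 (α = 11): (11−10)(11−12)(11−8)(11−4) = 1·(−1)·3·7 = −21 ≡ 5, so v_5 = 5^{−1} = 8 (mod 13).
  v = [6, 12, 5, 8, 8].
Step 2: syndromes of r = [12, 3, 7, 11, 4] (all sums mod 13).
  S_0 = Σ v_i r_i = 6·12 + 12·3 + 5·7 + 8·11 + 8·4 = 263 ≡ 3.
  S_1 = Σ v_i α_i r_i = 6·10·12 + 12·12·3 + 5·8·7 + 8·4·11 + 8·11·4 = 2136 ≡ 4.
  α_i^2 mod 13 = [9, 1, 12, 3, 4].
  S_2 = Σ v_i α_i^2 r_i = 6·9·12 + 12·1·3 + 5·12·7 + 8·3·11 + 8·4·4 = 1496 ≡ 1.
  S = (3, 4, 1) ≠ 0, so r is not a codeword (an error is present).
Step 3: locate the error. For a single error e at position i, S_ℓ = v_i·e·α_i^ℓ, so α_err = S_1/S_0.
  S_0^{−1} = 3^{−1} = 9 (mod 13), so α_err = 4·9 = 36 ≡ 10 = α_1. Error position i = 1.
  Consistency check: S_2/S_1 = 1·10 = 10 ≡ 10 = α_err ✓ (single-error assumption holds).
Step 4: error magnitude e = S_0/v_1 = S_0·∏_{j≠1}(α_1 − α_j) = 3·11 = 33 ≡ 7 (mod 13).
Step 5: correct position 1: c_1 = r_1 − e = 12 − 7 ≡ 5 (mod 13). Hence c = [5, 3, 7, 11, 4].
  Check: interpolating c through the α_i gives m(x) = 2 + 12·x (degree < 2) with m(α_i) = c_i for every i, so c is indeed a codeword.


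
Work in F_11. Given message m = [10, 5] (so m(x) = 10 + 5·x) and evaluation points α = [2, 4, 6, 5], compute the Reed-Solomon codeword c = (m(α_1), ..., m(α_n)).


c = [9, 8, 7, 2]

Message polynomial: m(x) = 10 + 5·x (mod 11).
For each evaluation point α_i, compute m(α_i) mod 11:
  α_1 = 2: Horner steps 5 → 9, so m(2) = 9.
  α_2 = 4: Horner steps 5 → 8, so m(4) = 8.
  α_3 = 6: Horner steps 5 → 7, so m(6) = 7.
  α_4 = 5: Horner steps 5 → 2, so m(5) = 2.
Codeword c = [9, 8, 7, 2] ∈ F_11^4.


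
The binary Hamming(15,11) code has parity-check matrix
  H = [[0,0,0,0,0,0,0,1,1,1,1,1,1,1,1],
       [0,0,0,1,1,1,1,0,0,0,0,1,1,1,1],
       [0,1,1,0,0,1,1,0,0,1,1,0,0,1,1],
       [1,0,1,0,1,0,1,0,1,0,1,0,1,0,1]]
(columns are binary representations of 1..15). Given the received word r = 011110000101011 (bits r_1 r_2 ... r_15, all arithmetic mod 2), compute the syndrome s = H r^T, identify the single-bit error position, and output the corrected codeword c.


s = (0, 1, 1, 1)^T, error position = 7, corrected codeword c = 011110100101011

Compute s = H r^T mod 2 one row at a time:
  s_1 = 0 + 0 + 1 + 0 + 1 + 0 + 1 + 1 = 4 ≡ 0 (mod 2).
  s_2 = 1 + 1 + 0 + 0 + 1 + 0 + 1 + 1 = 5 ≡ 1 (mod 2).
  s_3 = 1 + 1 + 0 + 0 + 1 + 0 + 1 + 1 = 5 ≡ 1 (mod 2).
  s_4 = 0 + 1 + 1 + 0 + 0 + 0 + 0 + 1 = 3 ≡ 1 (mod 2).
s = (0, 1, 1, 1)^T — this equals column 7 of H (binary 0111), so error is at position 7.
Correct: flip bit 7 of r = 011110000101011 to get c = 011110100101011.


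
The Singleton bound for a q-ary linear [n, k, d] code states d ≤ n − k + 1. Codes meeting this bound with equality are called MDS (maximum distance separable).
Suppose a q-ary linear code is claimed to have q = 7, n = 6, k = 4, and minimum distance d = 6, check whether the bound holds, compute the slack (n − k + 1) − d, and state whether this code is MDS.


Singleton RHS = n − k + 1 = 3, slack = -3, bound violated (no such code; not MDS).

Singleton bound: d ≤ n − k + 1.
Here n = 6, k = 4, so n − k + 1 = 3.
Given d = 6, check d ≤ 3: NO.
Slack = (n − k + 1) − d = -3.
The slack is negative: d = 6 exceeds n − k + 1 = 3 by 3, so the Singleton bound is violated and no linear [6, 4, 6]_7 code can exist. In particular it is not MDS (MDS requires d = n − k + 1 exactly).
Description: the claimed parameters are [6, 4, 6]_7; such a code would be impossible (violates the Singleton bound).


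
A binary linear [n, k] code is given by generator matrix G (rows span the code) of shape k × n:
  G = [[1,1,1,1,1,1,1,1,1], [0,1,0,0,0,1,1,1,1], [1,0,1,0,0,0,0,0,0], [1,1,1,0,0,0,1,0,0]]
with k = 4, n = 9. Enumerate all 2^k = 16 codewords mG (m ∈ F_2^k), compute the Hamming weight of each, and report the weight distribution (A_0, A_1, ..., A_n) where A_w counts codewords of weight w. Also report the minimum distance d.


Weight distribution: A_0 = 1, A_2 = 3, A_3 = 1, A_4 = 3, A_5 = 3, A_6 = 1, A_7 = 3, A_9 = 1. Minimum distance d = 2.

Enumerate all 2^4 = 16 messages m ∈ F_2^4.
For each, compute codeword c = mG in F_2^9, then tally its weight.
  m = 0000 → c = 000000000, weight = 0.
  m = 1000 → c = 111111111, weight = 9.
  m = 0100 → c = 010001111, weight = 5.
  m = 1100 → c = 101110000, weight = 4.
  m = 0010 → c = 101000000, weight = 2.
  m = 1010 → c = 010111111, weight = 7.
  m = 0110 → c = 111001111, weight = 7.
  m = 1110 → c = 000110000, weight = 2.
  m = 0001 → c = 111000100, weight = 4.
  m = 1001 → c = 000111011, weight = 5.
  m = 0101 → c = 101001011, weight = 5.
  m = 1101 → c = 010110100, weight = 4.
  m = 0011 → c = 010000100, weight = 2.
  m = 1011 → c = 101111011, weight = 7.
  m = 0111 → c = 000001011, weight = 3.
  m = 1111 → c = 111110100, weight = 6.
Tally weights:
  weight 0: 1 codewords.
  weight 2: 3 codewords.
  weight 3: 1 codewords.
  weight 4: 3 codewords.
  weight 5: 3 codewords.
  weight 6: 1 codewords.
  weight 7: 3 codewords.
  weight 9: 1 codewords.
Minimum distance d = smallest w > 0 with A_w > 0 = 2.
Sanity: Σ A_w = 16 = 2^4 = 16 ✓.


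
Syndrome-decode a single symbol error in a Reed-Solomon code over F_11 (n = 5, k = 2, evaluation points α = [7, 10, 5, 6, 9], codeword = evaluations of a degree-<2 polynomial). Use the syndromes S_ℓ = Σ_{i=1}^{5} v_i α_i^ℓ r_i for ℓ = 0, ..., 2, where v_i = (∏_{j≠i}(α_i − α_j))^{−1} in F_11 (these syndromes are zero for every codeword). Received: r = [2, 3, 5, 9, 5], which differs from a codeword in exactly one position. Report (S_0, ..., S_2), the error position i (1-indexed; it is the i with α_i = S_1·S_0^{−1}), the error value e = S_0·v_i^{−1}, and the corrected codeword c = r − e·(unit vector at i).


S = (8, 6, 10), error at position 5, error magnitude e = 6, c = [2, 3, 5, 9, 10].

Step 1: column multipliers v_i = (∏_{j≠i}(α_i − α_j))^{−1} mod 11.
  i = 1 (α = 7): (7−10)(7−5)(7−6)(7−9) = (−3)·2·1·(−2) = 12 ≡ 1, so v_1 = 1^{−1} = 1 (mod 11).
  i = 2 (α = 10): (10−7)(10−5)(10−6)(10−9) = 3·5·4·1 = 60 ≡ 5, so v_2 = 5^{−1} = 9 (mod 11).
  i = 3 (α = 5): (5−7)(5−10)(5−6)(5−9) = (−2)·(−5)·(−1)·(−4) = 40 ≡ 7, so v_3 = 7^{−1} = 8 (mod 11).
  i = 4 (α = 6): (6−7)(6−10)(6−5)(6−9) = (−1)·(−4)·1·(−3) = −12 ≡ 10, so v_4 = 10^{−1} = 10 (mod 11).
  i = 5 (α = 9): (9−7)(9−10)(9−5)(9−6) = 2·(−1)·4·3 = −24 ≡ 9, so v_5 = 9^{−1} = 5 (mod 11).
  v = [1, 9, 8, 10, 5].
Step 2: syndromes of r = [2, 3, 5, 9, 5] (all sums mod 11).
  S_0 = Σ v_i r_i = 1·2 + 9·3 + 8·5 + 10·9 + 5·5 = 184 ≡ 8.
  S_1 = Σ v_i α_i r_i = 1·7·2 + 9·10·3 + 8·5·5 + 10·6·9 + 5·9·5 = 1249 ≡ 6.
  α_i^2 mod 11 = [5, 1, 3, 3, 4].
  S_2 = Σ v_i α_i^2 r_i = 1·5·2 + 9·1·3 + 8·3·5 + 10·3·9 + 5·4·5 = 527 ≡ 10.
  S = (8, 6, 10) ≠ 0, so r is not a codeword (an error is present).
Step 3: locate the error. For a single error e at position i, S_ℓ = v_i·e·α_i^ℓ, so α_err = S_1/S_0.
  S_0^{−1} = 8^{−1} = 7 (mod 11), so α_err = 6·7 = 42 ≡ 9 = α_5. Error position i = 5.
  Consistency check: S_2/S_1 = 10·2 = 20 ≡ 9 = α_err ✓ (single-error assumption holds).
Step 4: error magnitude e = S_0/v_5 = S_0·∏_{j≠5}(α_5 − α_j) = 8·9 = 72 ≡ 6 (mod 11).
Step 5: correct position 5: c_5 = r_5 − e = 5 − 6 ≡ 10 (mod 11). Hence c = [2, 3, 5, 9, 10].
  Check: interpolating c through the α_i gives m(x) = 7 + 4·x (degree < 2) with m(α_i) = c_i for every i, so c is indeed a codeword.


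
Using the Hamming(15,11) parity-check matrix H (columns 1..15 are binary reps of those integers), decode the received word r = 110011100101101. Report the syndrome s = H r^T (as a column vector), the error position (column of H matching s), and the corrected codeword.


s = (0, 0, 1, 1)^T, error position = 3, corrected codeword c = 111011100101101

Compute s = H r^T mod 2 one row at a time:
  s_1 = 0 + 0 + 1 + 0 + 1 + 1 + 0 + 1 = 4 ≡ 0 (mod 2).
  s_2 = 0 + 1 + 1 + 1 + 1 + 1 + 0 + 1 = 6 ≡ 0 (mod 2).
  s_3 = 1 + 0 + 1 + 1 + 1 + 0 + 0 + 1 = 5 ≡ 1 (mod 2).
  s_4 = 1 + 0 + 1 + 1 + 0 + 0 + 1 + 1 = 5 ≡ 1 (mod 2).
s = (0, 0, 1, 1)^T — this equals column 3 of H (binary 0011), so error is at position 3.
Correct: flip bit 3 of r = 110011100101101 to get c = 111011100101101.


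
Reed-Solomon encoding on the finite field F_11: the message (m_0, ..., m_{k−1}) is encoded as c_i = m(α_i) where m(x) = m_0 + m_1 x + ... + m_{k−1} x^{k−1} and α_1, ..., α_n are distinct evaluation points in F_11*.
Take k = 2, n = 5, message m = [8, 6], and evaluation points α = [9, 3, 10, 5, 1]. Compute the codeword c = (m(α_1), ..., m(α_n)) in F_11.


c = [7, 4, 2, 5, 3]

Message polynomial: m(x) = 8 + 6·x (mod 11).
For each evaluation point α_i, compute m(α_i) mod 11:
  α_1 = 9: Horner steps 6 → 7, so m(9) = 7.
  α_2 = 3: Horner steps 6 → 4, so m(3) = 4.
  α_3 = 10: Horner steps 6 → 2, so m(10) = 2.
  α_4 = 5: Horner steps 6 → 5, so m(5) = 5.
  α_5 = 1: Horner steps 6 → 3, so m(1) = 3.
Codeword c = [7, 4, 2, 5, 3] ∈ F_11^5.


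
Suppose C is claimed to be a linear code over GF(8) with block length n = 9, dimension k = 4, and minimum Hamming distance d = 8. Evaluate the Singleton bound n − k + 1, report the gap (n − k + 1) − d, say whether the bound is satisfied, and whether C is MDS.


Singleton RHS = n − k + 1 = 6, slack = -2, bound violated (no such code; not MDS).

Singleton bound: d ≤ n − k + 1.
Here n = 9, k = 4, so n − k + 1 = 6.
Given d = 8, check d ≤ 6: NO.
Slack = (n − k + 1) − d = -2.
The slack is negative: d = 8 exceeds n − k + 1 = 6 by 2, so the Singleton bound is violated and no linear [9, 4, 8]_8 code can exist. In particular it is not MDS (MDS requires d = n − k + 1 exactly).
Description: the claimed parameters are [9, 4, 8]_8; such a code would be impossible (violates the Singleton bound).


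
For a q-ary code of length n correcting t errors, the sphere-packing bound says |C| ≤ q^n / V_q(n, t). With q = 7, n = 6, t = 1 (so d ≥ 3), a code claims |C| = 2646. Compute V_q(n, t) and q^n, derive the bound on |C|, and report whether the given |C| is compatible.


V_q(n, t) = 37, q^n = 117649, Hamming bound = 3179, |C| = 2646 ≤ bound (satisfied).

Step 1: Compute V_q(n, t) = Σ_{j=0}^1 C(n, j) (q−1)^j.
  j = 0: C(6,0)·(6)^0 = 1·1 = 1.
  j = 1: C(6,1)·(6)^1 = 6·6 = 36.
  V_q(n, t) = 1 + 36 = 37.
Step 2: q^n = 7^6 = 117649.
Step 3: Hamming bound ⌊q^n / V_q(n,t)⌋ = ⌊117649/37⌋ = 3179.
Step 4: Compare |C| = 2646 to 3179: satisfied.
The claimed |C| lies below the Hamming bound.


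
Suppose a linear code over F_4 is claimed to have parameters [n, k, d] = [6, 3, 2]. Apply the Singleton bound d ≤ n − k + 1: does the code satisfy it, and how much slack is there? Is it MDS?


Singleton RHS = n − k + 1 = 4, slack = 2, bound satisfied, not MDS.

Singleton bound: d ≤ n − k + 1.
Here n = 6, k = 3, so n − k + 1 = 4.
Given d = 2, check d ≤ 4: YES.
Slack = (n − k + 1) − d = 2.
The code is NOT MDS (slack = 2 > 0).
Description: the claimed parameters are [6, 3, 2]_4; such a code would be non-MDS.


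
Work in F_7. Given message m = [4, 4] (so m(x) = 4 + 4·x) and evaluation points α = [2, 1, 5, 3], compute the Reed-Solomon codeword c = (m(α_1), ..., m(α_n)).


c = [5, 1, 3, 2]

Message polynomial: m(x) = 4 + 4·x (mod 7).
For each evaluation point α_i, compute m(α_i) mod 7:
  α_1 = 2: Horner steps 4 → 5, so m(2) = 5.
  α_2 = 1: Horner steps 4 → 1, so m(1) = 1.
  α_3 = 5: Horner steps 4 → 3, so m(5) = 3.
  α_4 = 3: Horner steps 4 → 2, so m(3) = 2.
Codeword c = [5, 1, 3, 2] ∈ F_7^4.


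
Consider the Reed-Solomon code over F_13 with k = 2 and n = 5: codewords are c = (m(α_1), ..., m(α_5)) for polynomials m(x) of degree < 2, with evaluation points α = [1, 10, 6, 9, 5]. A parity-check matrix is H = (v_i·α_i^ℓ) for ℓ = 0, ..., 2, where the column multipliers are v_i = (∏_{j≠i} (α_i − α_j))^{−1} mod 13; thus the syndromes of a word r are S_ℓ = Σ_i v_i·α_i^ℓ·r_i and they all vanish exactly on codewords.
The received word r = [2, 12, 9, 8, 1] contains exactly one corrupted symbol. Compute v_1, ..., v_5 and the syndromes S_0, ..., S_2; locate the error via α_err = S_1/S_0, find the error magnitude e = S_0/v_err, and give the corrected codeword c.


S = (2, 10, 11), error at position 5, error magnitude e = 9, c = [2, 12, 9, 8, 5].

Step 1: column multipliers v_i = (∏_{j≠i}(α_i − α_j))^{−1} mod 13.
  i = 1 (α = 1): (1−10)(1−6)(1−9)(1−5) = (−9)·(−5)·(−8)·(−4) = 1440 ≡ 10, so v_1 = 10^{−1} = 4 (mod 13).
  i = 2 (α = 10): (10−1)(10−6)(10−9)(10−5) = 9·4·1·5 = 180 ≡ 11, so v_2 = 11^{−1} = 6 (mod 13).
  i = 3 (α = 6): (6−1)(6−10)(6−9)(6−5) = 5·(−4)·(−3)·1 = 60 ≡ 8, so v_3 = 8^{−1} = 5 (mod 13).
  i = 4 (α = 9): (9−1)(9−10)(9−6)(9−5) = 8·(−1)·3·4 = −96 ≡ 8, so v_4 = 8^{−1} = 5 (mod 13).
  i = 5 (α = 5): (5−1)(5−10)(5−6)(5−9) = 4·(−5)·(−1)·(−4) = −80 ≡ 11, so v_5 = 11^{−1} = 6 (mod 13).
  v = [4, 6, 5, 5, 6].
Step 2: syndromes of r = [2, 12, 9, 8, 1] (all sums mod 13).
  S_0 = Σ v_i r_i = 4·2 + 6·12 + 5·9 + 5·8 + 6·1 = 171 ≡ 2.
  S_1 = Σ v_i α_i r_i = 4·1·2 + 6·10·12 + 5·6·9 + 5·9·8 + 6·5·1 = 1388 ≡ 10.
  α_i^2 mod 13 = [1, 9, 10, 3, 12].
  S_2 = Σ v_i α_i^2 r_i = 4·1·2 + 6·9·12 + 5·10·9 + 5·3·8 + 6·12·1 = 1298 ≡ 11.
  S = (2, 10, 11) ≠ 0, so r is not a codeword (an error is present).
Step 3: locate the error. For a single error e at position i, S_ℓ = v_i·e·α_i^ℓ, so α_err = S_1/S_0.
  S_0^{−1} = 2^{−1} = 7 (mod 13), so α_err = 10·7 = 70 ≡ 5 = α_5. Error position i = 5.
  Consistency check: S_2/S_1 = 11·4 = 44 ≡ 5 = α_err ✓ (single-error assumption holds).
Step 4: error magnitude e = S_0/v_5 = S_0·∏_{j≠5}(α_5 − α_j) = 2·11 = 22 ≡ 9 (mod 13).
Step 5: correct position 5: c_5 = r_5 − e = 1 − 9 ≡ 5 (mod 13). Hence c = [2, 12, 9, 8, 5].
  Check: interpolating c through the α_i gives m(x) = 11 + 4·x (degree < 2) with m(α_i) = c_i for every i, so c is indeed a codeword.


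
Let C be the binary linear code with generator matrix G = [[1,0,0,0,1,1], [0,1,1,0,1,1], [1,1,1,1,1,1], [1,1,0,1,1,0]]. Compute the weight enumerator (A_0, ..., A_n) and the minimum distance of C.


Weight distribution: A_0 = 1, A_2 = 3, A_3 = 8, A_4 = 3, A_6 = 1. Minimum distance d = 2.

Enumerate all 2^4 = 16 messages m ∈ F_2^4.
For each, compute codeword c = mG in F_2^6, then tally its weight.
  m = 0000 → c = 000000, weight = 0.
  m = 1000 → c = 100011, weight = 3.
  m = 0100 → c = 011011, weight = 4.
  m = 1100 → c = 111000, weight = 3.
  m = 0010 → c = 111111, weight = 6.
  m = 1010 → c = 011100, weight = 3.
  m = 0110 → c = 100100, weight = 2.
  m = 1110 → c = 000111, weight = 3.
  m = 0001 → c = 110110, weight = 4.
  m = 1001 → c = 010101, weight = 3.
  m = 0101 → c = 101101, weight = 4.
  m = 1101 → c = 001110, weight = 3.
  m = 0011 → c = 001001, weight = 2.
  m = 1011 → c = 101010, weight = 3.
  m = 0111 → c = 010010, weight = 2.
  m = 1111 → c = 110001, weight = 3.
Tally weights:
  weight 0: 1 codewords.
  weight 2: 3 codewords.
  weight 3: 8 codewords.
  weight 4: 3 codewords.
  weight 6: 1 codewords.
Minimum distance d = smallest w > 0 with A_w > 0 = 2.
Sanity: Σ A_w = 16 = 2^4 = 16 ✓.


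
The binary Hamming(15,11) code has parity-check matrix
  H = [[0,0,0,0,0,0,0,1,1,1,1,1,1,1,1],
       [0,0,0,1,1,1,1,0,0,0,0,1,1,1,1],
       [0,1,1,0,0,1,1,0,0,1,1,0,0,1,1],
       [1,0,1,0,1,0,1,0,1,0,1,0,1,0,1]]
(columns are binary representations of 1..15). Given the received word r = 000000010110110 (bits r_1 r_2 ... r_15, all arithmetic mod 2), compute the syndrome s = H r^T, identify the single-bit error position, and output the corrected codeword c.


s = (1, 0, 1, 0)^T, error position = 10, corrected codeword c = 000000010010110

Compute s = H r^T mod 2 one row at a time:
  s_1 = 1 + 0 + 1 + 1 + 0 + 1 + 1 + 0 = 5 ≡ 1 (mod 2).
  s_2 = 0 + 0 + 0 + 0 + 0 + 1 + 1 + 0 = 2 ≡ 0 (mod 2).
  s_3 = 0 + 0 + 0 + 0 + 1 + 1 + 1 + 0 = 3 ≡ 1 (mod 2).
  s_4 = 0 + 0 + 0 + 0 + 0 + 1 + 1 + 0 = 2 ≡ 0 (mod 2).
s = (1, 0, 1, 0)^T — this equals column 10 of H (binary 1010), so error is at position 10.
Correct: flip bit 10 of r = 000000010110110 to get c = 000000010010110.


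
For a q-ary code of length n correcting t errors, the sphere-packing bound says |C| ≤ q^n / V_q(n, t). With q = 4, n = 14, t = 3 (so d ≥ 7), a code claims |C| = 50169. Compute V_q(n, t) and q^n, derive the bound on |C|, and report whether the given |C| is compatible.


V_q(n, t) = 10690, q^n = 268435456, Hamming bound = 25110, |C| = 50169 > bound (violated).

Step 1: Compute V_q(n, t) = Σ_{j=0}^3 C(n, j) (q−1)^j.
  j = 0: C(14,0)·(3)^0 = 1·1 = 1.
  j = 1: C(14,1)·(3)^1 = 14·3 = 42.
  j = 2: C(14,2)·(3)^2 = 91·9 = 819.
  j = 3: C(14,3)·(3)^3 = 364·27 = 9828.
  V_q(n, t) = 1 + 42 + 819 + 9828 = 10690.
Step 2: q^n = 4^14 = 268435456.
Step 3: Hamming bound ⌊q^n / V_q(n,t)⌋ = ⌊268435456/10690⌋ = 25110.
Step 4: Compare |C| = 50169 to 25110: violated.
The claimed |C| lies above the Hamming bound, so no 4-ary code of length 14 with d ≥ 7 can have 50169 codewords.


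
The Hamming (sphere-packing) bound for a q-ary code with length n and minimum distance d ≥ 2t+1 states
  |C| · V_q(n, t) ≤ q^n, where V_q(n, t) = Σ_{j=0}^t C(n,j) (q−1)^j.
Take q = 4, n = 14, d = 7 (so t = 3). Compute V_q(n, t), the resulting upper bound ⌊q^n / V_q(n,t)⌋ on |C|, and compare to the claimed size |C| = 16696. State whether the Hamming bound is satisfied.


V_q(n, t) = 10690, q^n = 268435456, Hamming bound = 25110, |C| = 16696 ≤ bound (satisfied).

Step 1: Compute V_q(n, t) = Σ_{j=0}^3 C(n, j) (q−1)^j.
  j = 0: C(14,0)·(3)^0 = 1·1 = 1.
  j = 1: C(14,1)·(3)^1 = 14·3 = 42.
  j = 2: C(14,2)·(3)^2 = 91·9 = 819.
  j = 3: C(14,3)·(3)^3 = 364·27 = 9828.
  V_q(n, t) = 1 + 42 + 819 + 9828 = 10690.
Step 2: q^n = 4^14 = 268435456.
Step 3: Hamming bound ⌊q^n / V_q(n,t)⌋ = ⌊268435456/10690⌋ = 25110.
Step 4: Compare |C| = 16696 to 25110: satisfied.
The claimed |C| lies below the Hamming bound.


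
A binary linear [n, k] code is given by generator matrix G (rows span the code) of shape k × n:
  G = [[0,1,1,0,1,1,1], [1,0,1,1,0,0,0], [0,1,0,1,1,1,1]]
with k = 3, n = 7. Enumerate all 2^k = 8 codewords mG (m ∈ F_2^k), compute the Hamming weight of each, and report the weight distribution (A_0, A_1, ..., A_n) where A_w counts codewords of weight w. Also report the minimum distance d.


Weight distribution: A_0 = 1, A_1 = 1, A_2 = 1, A_3 = 1, A_5 = 2, A_6 = 2. Minimum distance d = 1.

Enumerate all 2^3 = 8 messages m ∈ F_2^3.
For each, compute codeword c = mG in F_2^7, then tally its weight.
  m = 000 → c = 0000000, weight = 0.
  m = 100 → c = 0110111, weight = 5.
  m = 010 → c = 1011000, weight = 3.
  m = 110 → c = 1101111, weight = 6.
  m = 001 → c = 0101111, weight = 5.
  m = 101 → c = 0011000, weight = 2.
  m = 011 → c = 1110111, weight = 6.
  m = 111 → c = 1000000, weight = 1.
Tally weights:
  weight 0: 1 codewords.
  weight 1: 1 codewords.
  weight 2: 1 codewords.
  weight 3: 1 codewords.
  weight 5: 2 codewords.
  weight 6: 2 codewords.
Minimum distance d = smallest w > 0 with A_w > 0 = 1.
Sanity: Σ A_w = 8 = 2^3 = 8 ✓.


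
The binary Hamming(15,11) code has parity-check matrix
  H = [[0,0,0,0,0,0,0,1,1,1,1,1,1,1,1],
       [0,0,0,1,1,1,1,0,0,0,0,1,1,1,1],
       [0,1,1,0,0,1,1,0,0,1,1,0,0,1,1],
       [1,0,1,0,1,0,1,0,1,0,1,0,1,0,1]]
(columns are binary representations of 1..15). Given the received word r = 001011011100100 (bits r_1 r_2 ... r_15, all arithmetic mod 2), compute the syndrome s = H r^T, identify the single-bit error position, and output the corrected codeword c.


s = (0, 1, 1, 0)^T, error position = 6, corrected codeword c = 001010011100100

Compute s = H r^T mod 2 one row at a time:
  s_1 = 1 + 1 + 1 + 0 + 0 + 1 + 0 + 0 = 4 ≡ 0 (mod 2).
  s_2 = 0 + 1 + 1 + 0 + 0 + 1 + 0 + 0 = 3 ≡ 1 (mod 2).
  s_3 = 0 + 1 + 1 + 0 + 1 + 0 + 0 + 0 = 3 ≡ 1 (mod 2).
  s_4 = 0 + 1 + 1 + 0 + 1 + 0 + 1 + 0 = 4 ≡ 0 (mod 2).
s = (0, 1, 1, 0)^T — this equals column 6 of H (binary 0110), so error is at position 6.
Correct: flip bit 6 of r = 001011011100100 to get c = 001010011100100.


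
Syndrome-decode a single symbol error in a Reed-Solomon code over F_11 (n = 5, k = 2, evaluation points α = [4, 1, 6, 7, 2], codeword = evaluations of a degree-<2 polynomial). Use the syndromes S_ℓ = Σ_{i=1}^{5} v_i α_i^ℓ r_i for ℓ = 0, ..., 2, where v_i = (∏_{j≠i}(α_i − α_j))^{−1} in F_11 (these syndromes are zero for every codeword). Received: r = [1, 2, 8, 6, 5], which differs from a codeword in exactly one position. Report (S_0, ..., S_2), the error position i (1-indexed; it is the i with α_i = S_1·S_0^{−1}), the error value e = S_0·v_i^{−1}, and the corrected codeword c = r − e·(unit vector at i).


S = (3, 3, 3), error at position 2, error magnitude e = 6, c = [1, 7, 8, 6, 5].

Step 1: column multipliers v_i = (∏_{j≠i}(α_i − α_j))^{−1} mod 11.
  i = 1 (α = 4): (4−1)(4−6)(4−7)(4−2) = 3·(−2)·(−3)·2 = 36 ≡ 3, so v_1 = 3^{−1} = 4 (mod 11).
  i = 2 (α = 1): (1−4)(1−6)(1−7)(1−2) = (−3)·(−5)·(−6)·(−1) = 90 ≡ 2, so v_2 = 2^{−1} = 6 (mod 11).
  i = 3 (α = 6): (6−4)(6−1)(6−7)(6−2) = 2·5·(−1)·4 = −40 ≡ 4, so v_3 = 4^{−1} = 3 (mod 11).
  i = 4 (α = 7): (7−4)(7−1)(7−6)(7−2) = 3·6·1·5 = 90 ≡ 2, so v_4 = 2^{−1} = 6 (mod 11).
  i = 5 (α = 2): (2−4)(2−1)(2−6)(2−7) = (−2)·1·(−4)·(−5) = −40 ≡ 4, so v_5 = 4^{−1} = 3 (mod 11).
  v = [4, 6, 3, 6, 3].
Step 2: syndromes of r = [1, 2, 8, 6, 5] (all sums mod 11).
  S_0 = Σ v_i r_i = 4·1 + 6·2 + 3·8 + 6·6 + 3·5 = 91 ≡ 3.
  S_1 = Σ v_i α_i r_i = 4·4·1 + 6·1·2 + 3·6·8 + 6·7·6 + 3·2·5 = 454 ≡ 3.
  α_i^2 mod 11 = [5, 1, 3, 5, 4].
  S_2 = Σ v_i α_i^2 r_i = 4·5·1 + 6·1·2 + 3·3·8 + 6·5·6 + 3·4·5 = 344 ≡ 3.
  S = (3, 3, 3) ≠ 0, so r is not a codeword (an error is present).
Step 3: locate the error. For a single error e at position i, S_ℓ = v_i·e·α_i^ℓ, so α_err = S_1/S_0.
  S_0^{−1} = 3^{−1} = 4 (mod 11), so α_err = 3·4 = 12 ≡ 1 = α_2. Error position i = 2.
  Consistency check: S_2/S_1 = 3·4 = 12 ≡ 1 = α_err ✓ (single-error assumption holds).
Step 4: error magnitude e = S_0/v_2 = S_0·∏_{j≠2}(α_2 − α_j) = 3·2 = 6 ≡ 6 (mod 11).
Step 5: correct position 2: c_2 = r_2 − e = 2 − 6 ≡ 7 (mod 11). Hence c = [1, 7, 8, 6, 5].
  Check: interpolating c through the α_i gives m(x) = 9 + 9·x (degree < 2) with m(α_i) = c_i for every i, so c is indeed a codeword.


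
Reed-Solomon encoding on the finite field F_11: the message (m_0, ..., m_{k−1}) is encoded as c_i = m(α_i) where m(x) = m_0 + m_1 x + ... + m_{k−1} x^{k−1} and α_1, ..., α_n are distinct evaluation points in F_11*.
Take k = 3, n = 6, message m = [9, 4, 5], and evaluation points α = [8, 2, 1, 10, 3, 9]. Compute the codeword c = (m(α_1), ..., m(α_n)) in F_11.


c = [9, 4, 7, 10, 0, 10]

Message polynomial: m(x) = 9 + 4·x + 5·x^2 (mod 11).
For each evaluation point α_i, compute m(α_i) mod 11:
  α_1 = 8: Horner steps 5 → 0 → 9, so m(8) = 9.
  α_2 = 2: Horner steps 5 → 3 → 4, so m(2) = 4.
  α_3 = 1: Horner steps 5 → 9 → 7, so m(1) = 7.
  α_4 = 10: Horner steps 5 → 10 → 10, so m(10) = 10.
  α_5 = 3: Horner steps 5 → 8 → 0, so m(3) = 0.
  α_6 = 9: Horner steps 5 → 5 → 10, so m(9) = 10.
Codeword c = [9, 4, 7, 10, 0, 10] ∈ F_11^6.


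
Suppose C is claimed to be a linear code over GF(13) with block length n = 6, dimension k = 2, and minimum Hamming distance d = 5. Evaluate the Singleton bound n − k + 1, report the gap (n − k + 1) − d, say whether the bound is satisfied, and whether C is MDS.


Singleton RHS = n − k + 1 = 5, slack = 0, bound satisfied, MDS.

Singleton bound: d ≤ n − k + 1.
Here n = 6, k = 2, so n − k + 1 = 5.
Given d = 5, check d ≤ 5: YES.
Slack = (n − k + 1) − d = 0.
The code is MDS (slack = 0).
Description: the claimed parameters are [6, 2, 5]_13; such a code would be MDS (meets Singleton bound).


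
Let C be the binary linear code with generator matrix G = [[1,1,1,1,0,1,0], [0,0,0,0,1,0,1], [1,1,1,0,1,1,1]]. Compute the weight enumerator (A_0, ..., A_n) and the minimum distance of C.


Weight distribution: A_0 = 1, A_1 = 1, A_2 = 1, A_3 = 1, A_4 = 1, A_5 = 1, A_6 = 1, A_7 = 1. Minimum distance d = 1.

Enumerate all 2^3 = 8 messages m ∈ F_2^3.
For each, compute codeword c = mG in F_2^7, then tally its weight.
  m = 000 → c = 0000000, weight = 0.
  m = 100 → c = 1111010, weight = 5.
  m = 010 → c = 0000101, weight = 2.
  m = 110 → c = 1111111, weight = 7.
  m = 001 → c = 1110111, weight = 6.
  m = 101 → c = 0001101, weight = 3.
  m = 011 → c = 1110010, weight = 4.
  m = 111 → c = 0001000, weight = 1.
Tally weights:
  weight 0: 1 codewords.
  weight 1: 1 codewords.
  weight 2: 1 codewords.
  weight 3: 1 codewords.
  weight 4: 1 codewords.
  weight 5: 1 codewords.
  weight 6: 1 codewords.
  weight 7: 1 codewords.
Minimum distance d = smallest w > 0 with A_w > 0 = 1.
Sanity: Σ A_w = 8 = 2^3 = 8 ✓.


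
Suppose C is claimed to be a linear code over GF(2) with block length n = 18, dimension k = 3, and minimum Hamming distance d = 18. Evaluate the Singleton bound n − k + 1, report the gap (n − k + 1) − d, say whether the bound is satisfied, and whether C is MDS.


Singleton RHS = n − k + 1 = 16, slack = -2, bound violated (no such code; not MDS).

Singleton bound: d ≤ n − k + 1.
Here n = 18, k = 3, so n − k + 1 = 16.
Given d = 18, check d ≤ 16: NO.
Slack = (n − k + 1) − d = -2.
The slack is negative: d = 18 exceeds n − k + 1 = 16 by 2, so the Singleton bound is violated and no linear [18, 3, 18]_2 code can exist. In particular it is not MDS (MDS requires d = n − k + 1 exactly).
Description: the claimed parameters are [18, 3, 18]_2; such a code would be impossible (violates the Singleton bound).


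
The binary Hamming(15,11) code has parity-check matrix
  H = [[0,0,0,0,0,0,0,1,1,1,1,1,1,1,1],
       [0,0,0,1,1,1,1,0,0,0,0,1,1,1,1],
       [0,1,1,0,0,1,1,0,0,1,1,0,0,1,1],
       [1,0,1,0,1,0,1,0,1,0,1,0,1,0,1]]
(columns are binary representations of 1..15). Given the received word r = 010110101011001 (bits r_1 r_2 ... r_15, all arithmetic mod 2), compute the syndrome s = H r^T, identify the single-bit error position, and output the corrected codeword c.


s = (0, 1, 0, 1)^T, error position = 5, corrected codeword c = 010100101011001

Compute s = H r^T mod 2 one row at a time:
  s_1 = 0 + 1 + 0 + 1 + 1 + 0 + 0 + 1 = 4 ≡ 0 (mod 2).
  s_2 = 1 + 1 + 0 + 1 + 1 + 0 + 0 + 1 = 5 ≡ 1 (mod 2).
  s_3 = 1 + 0 + 0 + 1 + 0 + 1 + 0 + 1 = 4 ≡ 0 (mod 2).
  s_4 = 0 + 0 + 1 + 1 + 1 + 1 + 0 + 1 = 5 ≡ 1 (mod 2).
s = (0, 1, 0, 1)^T — this equals column 5 of H (binary 0101), so error is at position 5.
Correct: flip bit 5 of r = 010110101011001 to get c = 010100101011001.


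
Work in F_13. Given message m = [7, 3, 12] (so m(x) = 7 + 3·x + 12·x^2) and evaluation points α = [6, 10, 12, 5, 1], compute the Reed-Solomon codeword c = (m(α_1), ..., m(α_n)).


c = [2, 2, 3, 10, 9]

Message polynomial: m(x) = 7 + 3·x + 12·x^2 (mod 13).
For each evaluation point α_i, compute m(α_i) mod 13:
  α_1 = 6: Horner steps 12 → 10 → 2, so m(6) = 2.
  α_2 = 10: Horner steps 12 → 6 → 2, so m(10) = 2.
  α_3 = 12: Horner steps 12 → 4 → 3, so m(12) = 3.
  α_4 = 5: Horner steps 12 → 11 → 10, so m(5) = 10.
  α_5 = 1: Horner steps 12 → 2 → 9, so m(1) = 9.
Codeword c = [2, 2, 3, 10, 9] ∈ F_13^5.


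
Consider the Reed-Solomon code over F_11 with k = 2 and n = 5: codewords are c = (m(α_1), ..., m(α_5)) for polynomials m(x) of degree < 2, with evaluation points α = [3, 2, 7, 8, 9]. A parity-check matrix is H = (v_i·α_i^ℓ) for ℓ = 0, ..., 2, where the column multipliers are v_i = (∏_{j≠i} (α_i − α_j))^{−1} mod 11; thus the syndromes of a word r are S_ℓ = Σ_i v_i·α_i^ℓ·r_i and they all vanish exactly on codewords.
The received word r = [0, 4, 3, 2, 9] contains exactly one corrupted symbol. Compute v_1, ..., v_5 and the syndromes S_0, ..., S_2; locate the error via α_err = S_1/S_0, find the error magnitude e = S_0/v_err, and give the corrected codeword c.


S = (9, 8, 1), error at position 3, error magnitude e = 8, c = [0, 4, 6, 2, 9].

Step 1: column multipliers v_i = (∏_{j≠i}(α_i − α_j))^{−1} mod 11.
  i = 1 (α = 3): (3−2)(3−7)(3−8)(3−9) = 1·(−4)·(−5)·(−6) = −120 ≡ 1, so v_1 = 1^{−1} = 1 (mod 11).
  i = 2 (α = 2): (2−3)(2−7)(2−8)(2−9) = (−1)·(−5)·(−6)·(−7) = 210 ≡ 1, so v_2 = 1^{−1} = 1 (mod 11).
  i = 3 (α = 7): (7−3)(7−2)(7−8)(7−9) = 4·5·(−1)·(−2) = 40 ≡ 7, so v_3 = 7^{−1} = 8 (mod 11).
  i = 4 (α = 8): (8−3)(8−2)(8−7)(8−9) = 5·6·1·(−1) = −30 ≡ 3, so v_4 = 3^{−1} = 4 (mod 11).
  i = 5 (α = 9): (9−3)(9−2)(9−7)(9−8) = 6·7·2·1 = 84 ≡ 7, so v_5 = 7^{−1} = 8 (mod 11).
  v = [1, 1, 8, 4, 8].
Step 2: syndromes of r = [0, 4, 3, 2, 9] (all sums mod 11).
  S_0 = Σ v_i r_i = 1·0 + 1·4 + 8·3 + 4·2 + 8·9 = 108 ≡ 9.
  S_1 = Σ v_i α_i r_i = 1·3·0 + 1·2·4 + 8·7·3 + 4·8·2 + 8·9·9 = 888 ≡ 8.
  α_i^2 mod 11 = [9, 4, 5, 9, 4].
  S_2 = Σ v_i α_i^2 r_i = 1·9·0 + 1·4·4 + 8·5·3 + 4·9·2 + 8·4·9 = 496 ≡ 1.
  S = (9, 8, 1) ≠ 0, so r is not a codeword (an error is present).
Step 3: locate the error. For a single error e at position i, S_ℓ = v_i·e·α_i^ℓ, so α_err = S_1/S_0.
  S_0^{−1} = 9^{−1} = 5 (mod 11), so α_err = 8·5 = 40 ≡ 7 = α_3. Error position i = 3.
  Consistency check: S_2/S_1 = 1·7 = 7 ≡ 7 = α_err ✓ (single-error assumption holds).
Step 4: error magnitude e = S_0/v_3 = S_0·∏_{j≠3}(α_3 − α_j) = 9·7 = 63 ≡ 8 (mod 11).
Step 5: correct position 3: c_3 = r_3 − e = 3 − 8 ≡ 6 (mod 11). Hence c = [0, 4, 6, 2, 9].
  Check: interpolating c through the α_i gives m(x) = 1 + 7·x (degree < 2) with m(α_i) = c_i for every i, so c is indeed a codeword.


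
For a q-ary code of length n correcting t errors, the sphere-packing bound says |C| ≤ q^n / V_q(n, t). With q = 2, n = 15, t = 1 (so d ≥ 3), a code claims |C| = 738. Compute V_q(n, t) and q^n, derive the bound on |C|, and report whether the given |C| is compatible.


V_q(n, t) = 16, q^n = 32768, Hamming bound = 2048, |C| = 738 ≤ bound (satisfied).

Step 1: Compute V_q(n, t) = Σ_{j=0}^1 C(n, j) (q−1)^j.
  j = 0: C(15,0)·(1)^0 = 1·1 = 1.
  j = 1: C(15,1)·(1)^1 = 15·1 = 15.
  V_q(n, t) = 1 + 15 = 16.
Step 2: q^n = 2^15 = 32768.
Step 3: Hamming bound ⌊q^n / V_q(n,t)⌋ = ⌊32768/16⌋ = 2048.
Step 4: Compare |C| = 738 to 2048: satisfied.
The claimed |C| lies below the Hamming bound.


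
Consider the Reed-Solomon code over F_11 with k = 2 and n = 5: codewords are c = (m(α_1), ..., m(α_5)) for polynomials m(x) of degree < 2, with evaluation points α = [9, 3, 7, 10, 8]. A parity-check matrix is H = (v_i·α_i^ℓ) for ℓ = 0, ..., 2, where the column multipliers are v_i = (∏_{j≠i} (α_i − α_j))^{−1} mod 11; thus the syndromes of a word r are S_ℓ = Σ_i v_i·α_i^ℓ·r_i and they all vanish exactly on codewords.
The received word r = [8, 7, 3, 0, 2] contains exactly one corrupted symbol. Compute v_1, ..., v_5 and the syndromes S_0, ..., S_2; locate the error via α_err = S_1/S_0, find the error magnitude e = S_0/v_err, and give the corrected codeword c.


S = (4, 3, 5), error at position 1, error magnitude e = 7, c = [1, 7, 3, 0, 2].

Step 1: column multipliers v_i = (∏_{j≠i}(α_i − α_j))^{−1} mod 11.
  i = 1 (α = 9): (9−3)(9−7)(9−10)(9−8) = 6·2·(−1)·1 = −12 ≡ 10, so v_1 = 10^{−1} = 10 (mod 11).
  i = 2 (α = 3): (3−9)(3−7)(3−10)(3−8) = (−6)·(−4)·(−7)·(−5) = 840 ≡ 4, so v_2 = 4^{−1} = 3 (mod 11).
  i = 3 (α = 7): (7−9)(7−3)(7−10)(7−8) = (−2)·4·(−3)·(−1) = −24 ≡ 9, so v_3 = 9^{−1} = 5 (mod 11).
  i = 4 (α = 10): (10−9)(10−3)(10−7)(10−8) = 1·7·3·2 = 42 ≡ 9, so v_4 = 9^{−1} = 5 (mod 11).
  i = 5 (α = 8): (8−9)(8−3)(8−7)(8−10) = (−1)·5·1·(−2) = 10 ≡ 10, so v_5 = 10^{−1} = 10 (mod 11).
  v = [10, 3, 5, 5, 10].
Step 2: syndromes of r = [8, 7, 3, 0, 2] (all sums mod 11).
  S_0 = Σ v_i r_i = 10·8 + 3·7 + 5·3 + 5·0 + 10·2 = 136 ≡ 4.
  S_1 = Σ v_i α_i r_i = 10·9·8 + 3·3·7 + 5·7·3 + 5·10·0 + 10·8·2 = 1048 ≡ 3.
  α_i^2 mod 11 = [4, 9, 5, 1, 9].
  S_2 = Σ v_i α_i^2 r_i = 10·4·8 + 3·9·7 + 5·5·3 + 5·1·0 + 10·9·2 = 764 ≡ 5.
  S = (4, 3, 5) ≠ 0, so r is not a codeword (an error is present).
Step 3: locate the error. For a single error e at position i, S_ℓ = v_i·e·α_i^ℓ, so α_err = S_1/S_0.
  S_0^{−1} = 4^{−1} = 3 (mod 11), so α_err = 3·3 = 9 ≡ 9 = α_1. Error position i = 1.
  Consistency check: S_2/S_1 = 5·4 = 20 ≡ 9 = α_err ✓ (single-error assumption holds).
Step 4: error magnitude e = S_0/v_1 = S_0·∏_{j≠1}(α_1 − α_j) = 4·10 = 40 ≡ 7 (mod 11).
Step 5: correct position 1: c_1 = r_1 − e = 8 − 7 ≡ 1 (mod 11). Hence c = [1, 7, 3, 0, 2].
  Check: interpolating c through the α_i gives m(x) = 10 + 10·x (degree < 2) with m(α_i) = c_i for every i, so c is indeed a codeword.


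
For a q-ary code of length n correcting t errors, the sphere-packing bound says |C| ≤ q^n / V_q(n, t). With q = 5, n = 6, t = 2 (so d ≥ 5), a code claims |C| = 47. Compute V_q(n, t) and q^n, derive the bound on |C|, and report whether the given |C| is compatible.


V_q(n, t) = 265, q^n = 15625, Hamming bound = 58, |C| = 47 ≤ bound (satisfied).

Step 1: Compute V_q(n, t) = Σ_{j=0}^2 C(n, j) (q−1)^j.
  j = 0: C(6,0)·(4)^0 = 1·1 = 1.
  j = 1: C(6,1)·(4)^1 = 6·4 = 24.
  j = 2: C(6,2)·(4)^2 = 15·16 = 240.
  V_q(n, t) = 1 + 24 + 240 = 265.
Step 2: q^n = 5^6 = 15625.
Step 3: Hamming bound ⌊q^n / V_q(n,t)⌋ = ⌊15625/265⌋ = 58.
Step 4: Compare |C| = 47 to 58: satisfied.
The claimed |C| lies below the Hamming bound.
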